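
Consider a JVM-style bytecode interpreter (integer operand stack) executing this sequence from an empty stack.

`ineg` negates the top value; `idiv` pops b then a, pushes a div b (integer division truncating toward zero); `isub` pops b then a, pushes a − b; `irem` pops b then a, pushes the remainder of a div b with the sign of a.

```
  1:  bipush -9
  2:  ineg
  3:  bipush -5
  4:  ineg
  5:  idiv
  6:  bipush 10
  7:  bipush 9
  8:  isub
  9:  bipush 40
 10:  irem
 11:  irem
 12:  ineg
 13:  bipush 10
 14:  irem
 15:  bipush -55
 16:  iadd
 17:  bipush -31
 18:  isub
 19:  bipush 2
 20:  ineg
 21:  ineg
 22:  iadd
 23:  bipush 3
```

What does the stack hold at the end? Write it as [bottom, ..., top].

[-22, 3]

bipush -9  -> -9
ineg       -> 9
bipush -5  -> 9 -5
ineg       -> 9 5
idiv       -> 1
bipush 10  -> 1 10
bipush 9   -> 1 10 9
isub       -> 1 1
bipush 40  -> 1 1 40
irem       -> 1 1
irem       -> 0
ineg       -> 0
bipush 10  -> 0 10
irem       -> 0
bipush -55 -> 0 -55
iadd       -> -55
bipush -31 -> -55 -31
isub       -> -24
bipush 2   -> -24 2
ineg       -> -24 -2
ineg       -> -24 2
iadd       -> -22
bipush 3   -> -22 3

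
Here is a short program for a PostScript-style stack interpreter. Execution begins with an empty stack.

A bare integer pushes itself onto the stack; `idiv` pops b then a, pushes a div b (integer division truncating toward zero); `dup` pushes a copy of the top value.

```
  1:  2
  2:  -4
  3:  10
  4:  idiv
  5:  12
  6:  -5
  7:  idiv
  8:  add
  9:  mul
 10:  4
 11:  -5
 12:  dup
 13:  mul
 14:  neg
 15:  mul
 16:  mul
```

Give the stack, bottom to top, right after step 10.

[-4, 4]

2    : 2
-4   : 2 -4
10   : 2 -4 10
idiv : 2 0
12   : 2 0 12
-5   : 2 0 12 -5
idiv : 2 0 -2
add  : 2 -2
mul  : -4
4    : -4 4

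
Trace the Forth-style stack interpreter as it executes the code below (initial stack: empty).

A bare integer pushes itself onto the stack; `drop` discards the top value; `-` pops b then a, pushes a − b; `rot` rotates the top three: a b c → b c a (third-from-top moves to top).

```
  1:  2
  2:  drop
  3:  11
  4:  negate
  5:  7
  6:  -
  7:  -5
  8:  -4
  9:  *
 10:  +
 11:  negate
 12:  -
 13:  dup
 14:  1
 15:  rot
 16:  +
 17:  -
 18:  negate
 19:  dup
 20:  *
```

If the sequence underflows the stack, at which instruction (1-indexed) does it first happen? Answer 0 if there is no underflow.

2      -> [2]
drop   -> []
11     -> [11]
negate -> [-11]
7      -> [-11, 7]
-      -> [-18]
-5     -> [-18, -5]
-4     -> [-18, -5, -4]
*      -> [-18, 20]
+      -> [2]
negate -> [-2]
-  — needs 2 operands, stack has 1 → underflow

12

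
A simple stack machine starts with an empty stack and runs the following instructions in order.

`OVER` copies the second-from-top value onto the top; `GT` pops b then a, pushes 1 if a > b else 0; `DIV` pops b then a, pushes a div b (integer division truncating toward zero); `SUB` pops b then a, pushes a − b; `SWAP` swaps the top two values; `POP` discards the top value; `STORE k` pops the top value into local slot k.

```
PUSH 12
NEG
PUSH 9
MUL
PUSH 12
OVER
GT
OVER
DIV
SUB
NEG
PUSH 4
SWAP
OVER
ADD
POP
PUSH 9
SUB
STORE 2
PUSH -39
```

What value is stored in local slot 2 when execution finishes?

PUSH 12  -> 12
NEG      -> -12
PUSH 9   -> -12 9
MUL      -> -108
PUSH 12  -> -108 12
OVER     -> -108 12 -108
GT       -> -108 1
OVER     -> -108 1 -108
DIV      -> -108 0
SUB      -> -108
NEG      -> 108
PUSH 4   -> 108 4
SWAP     -> 4 108
OVER     -> 4 108 4
ADD      -> 4 112
POP      -> 4
PUSH 9   -> 4 9
SUB      -> -5
STORE 2  -> (empty)
PUSH -39 -> -39

-5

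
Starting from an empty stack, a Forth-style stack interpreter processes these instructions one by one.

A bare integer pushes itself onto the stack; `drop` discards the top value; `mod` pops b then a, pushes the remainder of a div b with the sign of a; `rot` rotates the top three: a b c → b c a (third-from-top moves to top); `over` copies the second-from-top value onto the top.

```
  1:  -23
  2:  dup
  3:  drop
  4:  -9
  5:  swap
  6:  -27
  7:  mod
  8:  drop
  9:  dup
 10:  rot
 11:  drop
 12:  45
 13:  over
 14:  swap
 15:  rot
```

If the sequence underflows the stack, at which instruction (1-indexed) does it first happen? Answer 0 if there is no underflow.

10

-23  → -23
dup  → -23 -23
drop → -23
-9   → -23 -9
swap → -9 -23
-27  → -9 -23 -27
mod  → -9 -23
drop → -9
dup  → -9 -9
rot  — needs 3 operands, stack has 2 → underflow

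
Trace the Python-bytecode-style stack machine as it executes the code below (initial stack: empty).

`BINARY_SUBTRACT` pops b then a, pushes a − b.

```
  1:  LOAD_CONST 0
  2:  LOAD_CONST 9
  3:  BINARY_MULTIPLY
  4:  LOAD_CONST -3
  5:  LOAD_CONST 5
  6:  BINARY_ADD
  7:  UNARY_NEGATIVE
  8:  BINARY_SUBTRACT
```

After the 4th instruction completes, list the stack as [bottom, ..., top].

LOAD_CONST 0    : 0
LOAD_CONST 9    : 0 9
BINARY_MULTIPLY : 0
LOAD_CONST -3   : 0 -3

[0, -3]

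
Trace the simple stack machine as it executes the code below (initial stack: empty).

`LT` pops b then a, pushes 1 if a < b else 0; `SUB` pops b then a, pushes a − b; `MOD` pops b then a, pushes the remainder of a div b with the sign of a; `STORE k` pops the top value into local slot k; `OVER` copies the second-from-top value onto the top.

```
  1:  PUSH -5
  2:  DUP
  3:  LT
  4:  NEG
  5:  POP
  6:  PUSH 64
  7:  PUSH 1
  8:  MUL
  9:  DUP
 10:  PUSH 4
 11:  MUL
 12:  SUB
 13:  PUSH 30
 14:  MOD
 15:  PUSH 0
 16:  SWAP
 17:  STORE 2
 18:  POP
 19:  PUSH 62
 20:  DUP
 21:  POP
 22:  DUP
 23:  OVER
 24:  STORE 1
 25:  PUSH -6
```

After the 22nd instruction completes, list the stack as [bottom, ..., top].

PUSH -5 : -5
DUP     : -5 -5
LT      : 0
NEG     : 0
POP     : (empty)
PUSH 64 : 64
PUSH 1  : 64 1
MUL     : 64
DUP     : 64 64
PUSH 4  : 64 64 4
MUL     : 64 256
SUB     : -192
PUSH 30 : -192 30
MOD     : -12
PUSH 0  : -12 0
SWAP    : 0 -12
STORE 2 : 0
POP     : (empty)
PUSH 62 : 62
DUP     : 62 62
POP     : 62
DUP     : 62 62

[62, 62]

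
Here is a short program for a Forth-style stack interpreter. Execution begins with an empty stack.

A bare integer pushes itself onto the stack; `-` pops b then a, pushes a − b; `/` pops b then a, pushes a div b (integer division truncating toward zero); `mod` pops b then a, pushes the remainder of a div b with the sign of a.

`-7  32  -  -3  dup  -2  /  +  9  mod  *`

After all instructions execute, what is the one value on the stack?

78

-7  → [-7]
32  → [-7, 32]
-   → [-39]
-3  → [-39, -3]
dup → [-39, -3, -3]
-2  → [-39, -3, -3, -2]
/   → [-39, -3, 1]
+   → [-39, -2]
9   → [-39, -2, 9]
mod → [-39, -2]
*   → [78]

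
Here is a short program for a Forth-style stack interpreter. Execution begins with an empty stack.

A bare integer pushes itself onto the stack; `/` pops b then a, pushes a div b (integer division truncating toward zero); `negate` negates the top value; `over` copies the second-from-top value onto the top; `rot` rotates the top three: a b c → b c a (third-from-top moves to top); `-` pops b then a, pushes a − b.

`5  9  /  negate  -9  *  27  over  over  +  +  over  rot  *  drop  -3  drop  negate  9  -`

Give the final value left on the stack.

-63

5      → [5]
9      → [5, 9]
/      → [0]
negate → [0]
-9     → [0, -9]
*      → [0]
27     → [0, 27]
over   → [0, 27, 0]
over   → [0, 27, 0, 27]
+      → [0, 27, 27]
+      → [0, 54]
over   → [0, 54, 0]
rot    → [54, 0, 0]
*      → [54, 0]
drop   → [54]
-3     → [54, -3]
drop   → [54]
negate → [-54]
9      → [-54, 9]
-      → [-63]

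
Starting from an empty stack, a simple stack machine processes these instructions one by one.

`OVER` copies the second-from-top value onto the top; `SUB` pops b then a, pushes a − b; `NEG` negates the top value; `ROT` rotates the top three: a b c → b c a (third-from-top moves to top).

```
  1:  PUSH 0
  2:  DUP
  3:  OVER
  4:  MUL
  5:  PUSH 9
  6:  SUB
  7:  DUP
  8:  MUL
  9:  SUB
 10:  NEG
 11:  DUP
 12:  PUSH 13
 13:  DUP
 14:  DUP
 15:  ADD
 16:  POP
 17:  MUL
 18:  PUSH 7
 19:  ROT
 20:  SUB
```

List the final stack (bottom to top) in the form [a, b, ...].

PUSH 0   0
DUP      0 0
OVER     0 0 0
MUL      0 0
PUSH 9   0 0 9
SUB      0 -9
DUP      0 -9 -9
MUL      0 81
SUB      -81
NEG      81
DUP      81 81
PUSH 13  81 81 13
DUP      81 81 13 13
DUP      81 81 13 13 13
ADD      81 81 13 26
POP      81 81 13
MUL      81 1053
PUSH 7   81 1053 7
ROT      1053 7 81
SUB      1053 -74

[1053, -74]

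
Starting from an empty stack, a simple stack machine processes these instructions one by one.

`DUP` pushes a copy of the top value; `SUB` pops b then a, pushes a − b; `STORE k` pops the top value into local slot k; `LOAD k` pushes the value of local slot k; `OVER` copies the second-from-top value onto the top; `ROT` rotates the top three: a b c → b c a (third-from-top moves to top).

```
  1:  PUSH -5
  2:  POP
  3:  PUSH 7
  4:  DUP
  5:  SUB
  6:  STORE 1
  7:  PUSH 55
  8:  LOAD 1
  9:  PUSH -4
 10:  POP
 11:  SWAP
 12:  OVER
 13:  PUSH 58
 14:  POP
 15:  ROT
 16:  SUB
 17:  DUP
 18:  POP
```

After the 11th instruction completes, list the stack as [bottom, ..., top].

[0, 55]

PUSH -5  -5
POP      (empty)
PUSH 7   7
DUP      7 7
SUB      0
STORE 1  (empty)
PUSH 55  55
LOAD 1   55 0
PUSH -4  55 0 -4
POP      55 0
SWAP     0 55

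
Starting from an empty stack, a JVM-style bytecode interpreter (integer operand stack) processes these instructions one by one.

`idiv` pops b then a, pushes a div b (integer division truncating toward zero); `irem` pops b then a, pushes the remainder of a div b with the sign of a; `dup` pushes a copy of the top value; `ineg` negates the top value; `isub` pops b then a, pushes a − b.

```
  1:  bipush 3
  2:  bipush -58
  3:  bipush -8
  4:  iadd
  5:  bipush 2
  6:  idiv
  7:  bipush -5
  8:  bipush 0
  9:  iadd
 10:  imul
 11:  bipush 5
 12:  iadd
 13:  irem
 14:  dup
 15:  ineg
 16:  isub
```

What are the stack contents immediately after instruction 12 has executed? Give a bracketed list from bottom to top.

[3, 170]

bipush 3    3
bipush -58  3 -58
bipush -8   3 -58 -8
iadd        3 -66
bipush 2    3 -66 2
idiv        3 -33
bipush -5   3 -33 -5
bipush 0    3 -33 -5 0
iadd        3 -33 -5
imul        3 165
bipush 5    3 165 5
iadd        3 170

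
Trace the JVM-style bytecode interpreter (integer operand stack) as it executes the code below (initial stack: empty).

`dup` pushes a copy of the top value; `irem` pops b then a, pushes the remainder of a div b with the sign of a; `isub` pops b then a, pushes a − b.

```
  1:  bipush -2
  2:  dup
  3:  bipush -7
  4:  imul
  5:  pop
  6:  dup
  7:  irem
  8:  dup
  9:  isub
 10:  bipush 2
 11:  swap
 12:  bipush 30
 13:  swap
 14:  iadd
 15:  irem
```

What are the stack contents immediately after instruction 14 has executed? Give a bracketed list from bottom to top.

bipush -2 : -2
dup       : -2 -2
bipush -7 : -2 -2 -7
imul      : -2 14
pop       : -2
dup       : -2 -2
irem      : 0
dup       : 0 0
isub      : 0
bipush 2  : 0 2
swap      : 2 0
bipush 30 : 2 0 30
swap      : 2 30 0
iadd      : 2 30

[2, 30]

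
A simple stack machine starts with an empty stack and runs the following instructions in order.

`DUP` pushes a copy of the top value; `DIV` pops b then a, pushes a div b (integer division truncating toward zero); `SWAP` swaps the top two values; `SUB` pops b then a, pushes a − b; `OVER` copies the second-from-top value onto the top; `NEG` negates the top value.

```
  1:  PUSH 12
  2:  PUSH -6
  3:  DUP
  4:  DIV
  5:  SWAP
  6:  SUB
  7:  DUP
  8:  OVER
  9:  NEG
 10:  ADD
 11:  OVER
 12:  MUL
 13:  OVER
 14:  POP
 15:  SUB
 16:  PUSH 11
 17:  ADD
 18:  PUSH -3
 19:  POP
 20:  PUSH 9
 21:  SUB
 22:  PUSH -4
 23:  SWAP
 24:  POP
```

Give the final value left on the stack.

PUSH 12 → 12
PUSH -6 → 12 -6
DUP     → 12 -6 -6
DIV     → 12 1
SWAP    → 1 12
SUB     → -11
DUP     → -11 -11
OVER    → -11 -11 -11
NEG     → -11 -11 11
ADD     → -11 0
OVER    → -11 0 -11
MUL     → -11 0
OVER    → -11 0 -11
POP     → -11 0
SUB     → -11
PUSH 11 → -11 11
ADD     → 0
PUSH -3 → 0 -3
POP     → 0
PUSH 9  → 0 9
SUB     → -9
PUSH -4 → -9 -4
SWAP    → -4 -9
POP     → -4

-4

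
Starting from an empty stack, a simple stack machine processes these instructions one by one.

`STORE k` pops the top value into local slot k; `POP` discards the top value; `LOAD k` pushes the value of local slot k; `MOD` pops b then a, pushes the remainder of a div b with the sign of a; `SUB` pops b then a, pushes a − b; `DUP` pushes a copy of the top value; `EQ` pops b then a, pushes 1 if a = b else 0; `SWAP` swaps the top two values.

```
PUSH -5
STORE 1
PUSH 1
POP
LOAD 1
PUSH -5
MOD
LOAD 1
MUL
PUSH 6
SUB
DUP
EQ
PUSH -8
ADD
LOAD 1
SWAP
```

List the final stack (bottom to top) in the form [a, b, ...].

[-5, -7]

PUSH -5 : -5
STORE 1 : (empty)
PUSH 1  : 1
POP     : (empty)
LOAD 1  : -5
PUSH -5 : -5 -5
MOD     : 0
LOAD 1  : 0 -5
MUL     : 0
PUSH 6  : 0 6
SUB     : -6
DUP     : -6 -6
EQ      : 1
PUSH -8 : 1 -8
ADD     : -7
LOAD 1  : -7 -5
SWAP    : -5 -7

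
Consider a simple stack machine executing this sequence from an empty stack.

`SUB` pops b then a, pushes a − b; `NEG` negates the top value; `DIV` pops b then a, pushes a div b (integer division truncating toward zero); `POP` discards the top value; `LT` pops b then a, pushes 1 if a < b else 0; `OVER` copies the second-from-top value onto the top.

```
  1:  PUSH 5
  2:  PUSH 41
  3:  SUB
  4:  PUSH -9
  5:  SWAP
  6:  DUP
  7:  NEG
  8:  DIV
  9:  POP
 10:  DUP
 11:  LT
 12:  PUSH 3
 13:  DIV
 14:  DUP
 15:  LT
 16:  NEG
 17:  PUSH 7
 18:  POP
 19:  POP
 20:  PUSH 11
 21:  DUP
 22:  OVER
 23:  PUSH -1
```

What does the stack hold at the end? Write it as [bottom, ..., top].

[11, 11, 11, -1]

PUSH 5  -> [5]
PUSH 41 -> [5, 41]
SUB     -> [-36]
PUSH -9 -> [-36, -9]
SWAP    -> [-9, -36]
DUP     -> [-9, -36, -36]
NEG     -> [-9, -36, 36]
DIV     -> [-9, -1]
POP     -> [-9]
DUP     -> [-9, -9]
LT      -> [0]
PUSH 3  -> [0, 3]
DIV     -> [0]
DUP     -> [0, 0]
LT      -> [0]
NEG     -> [0]
PUSH 7  -> [0, 7]
POP     -> [0]
POP     -> []
PUSH 11 -> [11]
DUP     -> [11, 11]
OVER    -> [11, 11, 11]
PUSH -1 -> [11, 11, 11, -1]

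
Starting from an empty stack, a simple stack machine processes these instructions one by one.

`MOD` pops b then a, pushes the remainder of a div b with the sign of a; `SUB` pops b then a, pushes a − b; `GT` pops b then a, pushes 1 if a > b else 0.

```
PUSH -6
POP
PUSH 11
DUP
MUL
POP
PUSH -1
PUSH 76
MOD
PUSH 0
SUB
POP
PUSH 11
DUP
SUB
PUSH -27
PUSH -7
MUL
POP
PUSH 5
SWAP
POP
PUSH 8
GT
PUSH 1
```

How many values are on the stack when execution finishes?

PUSH -6  -> -6
POP      -> (empty)
PUSH 11  -> 11
DUP      -> 11 11
MUL      -> 121
POP      -> (empty)
PUSH -1  -> -1
PUSH 76  -> -1 76
MOD      -> -1
PUSH 0   -> -1 0
SUB      -> -1
POP      -> (empty)
PUSH 11  -> 11
DUP      -> 11 11
SUB      -> 0
PUSH -27 -> 0 -27
PUSH -7  -> 0 -27 -7
MUL      -> 0 189
POP      -> 0
PUSH 5   -> 0 5
SWAP     -> 5 0
POP      -> 5
PUSH 8   -> 5 8
GT       -> 0
PUSH 1   -> 0 1

2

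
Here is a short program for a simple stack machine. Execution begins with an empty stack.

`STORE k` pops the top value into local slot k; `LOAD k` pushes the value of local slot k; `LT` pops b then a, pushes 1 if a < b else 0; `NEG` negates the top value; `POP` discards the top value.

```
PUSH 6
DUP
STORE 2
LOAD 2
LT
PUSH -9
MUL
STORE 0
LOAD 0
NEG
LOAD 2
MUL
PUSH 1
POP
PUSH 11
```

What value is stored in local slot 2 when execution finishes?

PUSH 6  -> [6]
DUP     -> [6, 6]
STORE 2 -> [6]
LOAD 2  -> [6, 6]
LT      -> [0]
PUSH -9 -> [0, -9]
MUL     -> [0]
STORE 0 -> []
LOAD 0  -> [0]
NEG     -> [0]
LOAD 2  -> [0, 6]
MUL     -> [0]
PUSH 1  -> [0, 1]
POP     -> [0]
PUSH 11 -> [0, 11]

6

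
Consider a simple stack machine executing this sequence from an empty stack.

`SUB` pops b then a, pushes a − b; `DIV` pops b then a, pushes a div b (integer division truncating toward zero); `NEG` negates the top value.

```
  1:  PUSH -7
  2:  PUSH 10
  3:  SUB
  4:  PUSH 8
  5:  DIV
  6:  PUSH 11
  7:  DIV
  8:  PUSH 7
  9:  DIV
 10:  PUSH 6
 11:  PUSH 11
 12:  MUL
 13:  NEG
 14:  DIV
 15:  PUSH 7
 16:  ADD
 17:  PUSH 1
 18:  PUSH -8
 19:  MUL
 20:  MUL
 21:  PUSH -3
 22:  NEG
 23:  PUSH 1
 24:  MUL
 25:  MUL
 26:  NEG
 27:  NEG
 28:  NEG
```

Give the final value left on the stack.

168

PUSH -7 → -7
PUSH 10 → -7 10
SUB     → -17
PUSH 8  → -17 8
DIV     → -2
PUSH 11 → -2 11
DIV     → 0
PUSH 7  → 0 7
DIV     → 0
PUSH 6  → 0 6
PUSH 11 → 0 6 11
MUL     → 0 66
NEG     → 0 -66
DIV     → 0
PUSH 7  → 0 7
ADD     → 7
PUSH 1  → 7 1
PUSH -8 → 7 1 -8
MUL     → 7 -8
MUL     → -56
PUSH -3 → -56 -3
NEG     → -56 3
PUSH 1  → -56 3 1
MUL     → -56 3
MUL     → -168
NEG     → 168
NEG     → -168
NEG     → 168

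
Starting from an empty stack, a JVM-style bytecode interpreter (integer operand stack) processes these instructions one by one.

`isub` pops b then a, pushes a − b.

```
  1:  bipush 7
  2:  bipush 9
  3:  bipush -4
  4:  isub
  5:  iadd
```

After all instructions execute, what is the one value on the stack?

bipush 7  -> 7
bipush 9  -> 7 9
bipush -4 -> 7 9 -4
isub      -> 7 13
iadd      -> 20

20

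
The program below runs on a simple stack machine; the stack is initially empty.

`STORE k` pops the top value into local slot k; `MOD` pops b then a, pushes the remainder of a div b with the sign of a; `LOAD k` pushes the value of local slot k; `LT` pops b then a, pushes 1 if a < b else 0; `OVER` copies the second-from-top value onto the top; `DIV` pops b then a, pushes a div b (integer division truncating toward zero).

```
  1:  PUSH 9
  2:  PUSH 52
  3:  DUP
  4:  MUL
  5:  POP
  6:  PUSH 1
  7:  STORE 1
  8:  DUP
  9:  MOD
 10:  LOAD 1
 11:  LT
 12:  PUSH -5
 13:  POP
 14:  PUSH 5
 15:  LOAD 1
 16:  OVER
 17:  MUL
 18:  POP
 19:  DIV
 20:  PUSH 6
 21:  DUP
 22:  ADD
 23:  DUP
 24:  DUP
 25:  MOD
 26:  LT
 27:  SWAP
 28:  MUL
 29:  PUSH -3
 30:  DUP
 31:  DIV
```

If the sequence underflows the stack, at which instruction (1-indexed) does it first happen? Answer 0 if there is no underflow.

PUSH 9   [9]
PUSH 52  [9, 52]
DUP      [9, 52, 52]
MUL      [9, 2704]
POP      [9]
PUSH 1   [9, 1]
STORE 1  [9]
DUP      [9, 9]
MOD      [0]
LOAD 1   [0, 1]
LT       [1]
PUSH -5  [1, -5]
POP      [1]
PUSH 5   [1, 5]
LOAD 1   [1, 5, 1]
OVER     [1, 5, 1, 5]
MUL      [1, 5, 5]
POP      [1, 5]
DIV      [0]
PUSH 6   [0, 6]
DUP      [0, 6, 6]
ADD      [0, 12]
DUP      [0, 12, 12]
DUP      [0, 12, 12, 12]
MOD      [0, 12, 0]
LT       [0, 0]
SWAP     [0, 0]
MUL      [0]
PUSH -3  [0, -3]
DUP      [0, -3, -3]
DIV      [0, 1]

0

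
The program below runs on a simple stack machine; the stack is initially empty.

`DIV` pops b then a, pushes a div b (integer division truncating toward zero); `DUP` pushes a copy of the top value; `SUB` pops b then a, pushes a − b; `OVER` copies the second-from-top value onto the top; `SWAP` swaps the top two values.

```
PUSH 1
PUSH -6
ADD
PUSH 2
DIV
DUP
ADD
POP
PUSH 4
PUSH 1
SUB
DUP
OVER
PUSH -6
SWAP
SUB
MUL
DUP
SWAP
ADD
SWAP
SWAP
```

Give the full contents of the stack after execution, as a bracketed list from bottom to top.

PUSH 1  → [1]
PUSH -6 → [1, -6]
ADD     → [-5]
PUSH 2  → [-5, 2]
DIV     → [-2]
DUP     → [-2, -2]
ADD     → [-4]
POP     → []
PUSH 4  → [4]
PUSH 1  → [4, 1]
SUB     → [3]
DUP     → [3, 3]
OVER    → [3, 3, 3]
PUSH -6 → [3, 3, 3, -6]
SWAP    → [3, 3, -6, 3]
SUB     → [3, 3, -9]
MUL     → [3, -27]
DUP     → [3, -27, -27]
SWAP    → [3, -27, -27]
ADD     → [3, -54]
SWAP    → [-54, 3]
SWAP    → [3, -54]

[3, -54]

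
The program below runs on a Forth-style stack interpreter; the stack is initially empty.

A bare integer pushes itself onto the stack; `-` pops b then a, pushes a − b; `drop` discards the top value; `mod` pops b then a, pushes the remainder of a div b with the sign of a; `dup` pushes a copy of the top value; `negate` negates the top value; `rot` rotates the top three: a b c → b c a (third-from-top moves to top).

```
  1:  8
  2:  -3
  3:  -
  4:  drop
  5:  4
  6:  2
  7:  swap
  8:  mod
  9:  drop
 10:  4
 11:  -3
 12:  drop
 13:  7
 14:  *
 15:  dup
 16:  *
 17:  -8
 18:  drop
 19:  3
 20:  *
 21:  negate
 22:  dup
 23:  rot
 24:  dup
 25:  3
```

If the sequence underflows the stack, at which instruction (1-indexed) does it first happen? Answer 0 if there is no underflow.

8      -> [8]
-3     -> [8, -3]
-      -> [11]
drop   -> []
4      -> [4]
2      -> [4, 2]
swap   -> [2, 4]
mod    -> [2]
drop   -> []
4      -> [4]
-3     -> [4, -3]
drop   -> [4]
7      -> [4, 7]
*      -> [28]
dup    -> [28, 28]
*      -> [784]
-8     -> [784, -8]
drop   -> [784]
3      -> [784, 3]
*      -> [2352]
negate -> [-2352]
dup    -> [-2352, -2352]
rot  — needs 3 operands, stack has 2 → underflow

23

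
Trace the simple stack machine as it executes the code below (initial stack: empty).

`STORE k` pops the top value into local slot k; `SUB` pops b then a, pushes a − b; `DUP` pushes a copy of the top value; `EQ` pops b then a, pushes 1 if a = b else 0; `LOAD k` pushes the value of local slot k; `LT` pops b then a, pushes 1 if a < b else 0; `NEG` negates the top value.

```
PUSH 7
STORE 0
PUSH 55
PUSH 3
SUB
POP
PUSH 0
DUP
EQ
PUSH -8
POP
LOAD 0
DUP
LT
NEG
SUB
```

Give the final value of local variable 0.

PUSH 7  → 7
STORE 0 → (empty)
PUSH 55 → 55
PUSH 3  → 55 3
SUB     → 52
POP     → (empty)
PUSH 0  → 0
DUP     → 0 0
EQ      → 1
PUSH -8 → 1 -8
POP     → 1
LOAD 0  → 1 7
DUP     → 1 7 7
LT      → 1 0
NEG     → 1 0
SUB     → 1

7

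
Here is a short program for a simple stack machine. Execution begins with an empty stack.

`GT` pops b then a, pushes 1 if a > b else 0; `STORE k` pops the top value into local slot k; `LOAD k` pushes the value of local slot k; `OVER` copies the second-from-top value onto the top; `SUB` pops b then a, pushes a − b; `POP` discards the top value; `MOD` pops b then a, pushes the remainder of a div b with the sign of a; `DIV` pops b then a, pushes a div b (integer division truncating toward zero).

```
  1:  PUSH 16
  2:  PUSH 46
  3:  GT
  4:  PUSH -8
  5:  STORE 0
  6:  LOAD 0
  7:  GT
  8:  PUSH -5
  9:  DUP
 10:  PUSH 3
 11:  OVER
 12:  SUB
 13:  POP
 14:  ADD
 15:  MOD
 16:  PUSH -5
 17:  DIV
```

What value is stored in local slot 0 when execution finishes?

-8

PUSH 16 → [16]
PUSH 46 → [16, 46]
GT      → [0]
PUSH -8 → [0, -8]
STORE 0 → [0]
LOAD 0  → [0, -8]
GT      → [1]
PUSH -5 → [1, -5]
DUP     → [1, -5, -5]
PUSH 3  → [1, -5, -5, 3]
OVER    → [1, -5, -5, 3, -5]
SUB     → [1, -5, -5, 8]
POP     → [1, -5, -5]
ADD     → [1, -10]
MOD     → [1]
PUSH -5 → [1, -5]
DIV     → [0]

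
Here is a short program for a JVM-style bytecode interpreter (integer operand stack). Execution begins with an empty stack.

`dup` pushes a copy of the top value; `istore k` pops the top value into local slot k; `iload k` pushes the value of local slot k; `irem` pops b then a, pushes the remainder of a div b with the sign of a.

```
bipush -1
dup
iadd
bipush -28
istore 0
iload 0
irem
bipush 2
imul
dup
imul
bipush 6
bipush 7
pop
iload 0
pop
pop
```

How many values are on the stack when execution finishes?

bipush -1  : -1
dup        : -1 -1
iadd       : -2
bipush -28 : -2 -28
istore 0   : -2
iload 0    : -2 -28
irem       : -2
bipush 2   : -2 2
imul       : -4
dup        : -4 -4
imul       : 16
bipush 6   : 16 6
bipush 7   : 16 6 7
pop        : 16 6
iload 0    : 16 6 -28
pop        : 16 6
pop        : 16

1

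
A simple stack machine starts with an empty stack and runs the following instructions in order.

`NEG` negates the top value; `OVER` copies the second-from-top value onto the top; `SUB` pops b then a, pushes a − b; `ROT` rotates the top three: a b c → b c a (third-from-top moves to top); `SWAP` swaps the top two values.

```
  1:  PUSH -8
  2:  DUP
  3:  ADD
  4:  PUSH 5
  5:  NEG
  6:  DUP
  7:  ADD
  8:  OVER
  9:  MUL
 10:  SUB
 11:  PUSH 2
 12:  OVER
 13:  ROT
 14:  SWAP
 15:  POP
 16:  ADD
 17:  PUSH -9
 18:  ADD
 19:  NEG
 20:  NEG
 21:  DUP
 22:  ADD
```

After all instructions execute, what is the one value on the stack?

PUSH -8  [-8]
DUP      [-8, -8]
ADD      [-16]
PUSH 5   [-16, 5]
NEG      [-16, -5]
DUP      [-16, -5, -5]
ADD      [-16, -10]
OVER     [-16, -10, -16]
MUL      [-16, 160]
SUB      [-176]
PUSH 2   [-176, 2]
OVER     [-176, 2, -176]
ROT      [2, -176, -176]
SWAP     [2, -176, -176]
POP      [2, -176]
ADD      [-174]
PUSH -9  [-174, -9]
ADD      [-183]
NEG      [183]
NEG      [-183]
DUP      [-183, -183]
ADD      [-366]

-366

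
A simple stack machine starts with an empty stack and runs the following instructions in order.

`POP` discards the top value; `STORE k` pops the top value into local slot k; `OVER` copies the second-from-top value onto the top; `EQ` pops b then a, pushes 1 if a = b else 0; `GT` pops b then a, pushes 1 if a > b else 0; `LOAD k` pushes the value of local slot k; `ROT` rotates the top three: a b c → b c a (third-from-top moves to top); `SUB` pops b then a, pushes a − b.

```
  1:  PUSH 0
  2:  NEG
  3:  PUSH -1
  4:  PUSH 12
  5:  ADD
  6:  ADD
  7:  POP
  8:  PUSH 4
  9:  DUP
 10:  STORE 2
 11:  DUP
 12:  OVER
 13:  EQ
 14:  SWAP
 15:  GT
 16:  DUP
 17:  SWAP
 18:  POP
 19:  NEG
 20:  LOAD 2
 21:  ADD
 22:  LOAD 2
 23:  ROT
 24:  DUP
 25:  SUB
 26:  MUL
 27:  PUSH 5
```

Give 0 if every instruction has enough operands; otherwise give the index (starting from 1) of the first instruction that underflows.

PUSH 0  : 0
NEG     : 0
PUSH -1 : 0 -1
PUSH 12 : 0 -1 12
ADD     : 0 11
ADD     : 11
POP     : (empty)
PUSH 4  : 4
DUP     : 4 4
STORE 2 : 4
DUP     : 4 4
OVER    : 4 4 4
EQ      : 4 1
SWAP    : 1 4
GT      : 0
DUP     : 0 0
SWAP    : 0 0
POP     : 0
NEG     : 0
LOAD 2  : 0 4
ADD     : 4
LOAD 2  : 4 4
ROT  — needs 3 operands, stack has 2 → underflow

23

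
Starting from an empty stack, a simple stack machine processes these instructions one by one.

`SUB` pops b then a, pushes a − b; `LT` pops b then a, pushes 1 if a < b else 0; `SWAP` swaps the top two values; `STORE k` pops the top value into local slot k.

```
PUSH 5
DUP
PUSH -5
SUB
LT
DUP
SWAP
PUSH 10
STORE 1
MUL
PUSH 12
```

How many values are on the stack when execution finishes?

PUSH 5  : 5
DUP     : 5 5
PUSH -5 : 5 5 -5
SUB     : 5 10
LT      : 1
DUP     : 1 1
SWAP    : 1 1
PUSH 10 : 1 1 10
STORE 1 : 1 1
MUL     : 1
PUSH 12 : 1 12

2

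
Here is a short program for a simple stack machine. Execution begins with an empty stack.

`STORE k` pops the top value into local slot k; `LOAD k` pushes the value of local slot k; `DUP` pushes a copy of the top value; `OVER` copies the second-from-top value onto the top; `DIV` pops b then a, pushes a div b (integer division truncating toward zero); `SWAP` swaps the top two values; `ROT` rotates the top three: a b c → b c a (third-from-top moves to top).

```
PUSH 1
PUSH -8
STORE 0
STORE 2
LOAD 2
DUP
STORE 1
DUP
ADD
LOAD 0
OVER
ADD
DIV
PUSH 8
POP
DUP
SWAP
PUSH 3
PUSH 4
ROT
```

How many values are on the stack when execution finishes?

4

PUSH 1  → 1
PUSH -8 → 1 -8
STORE 0 → 1
STORE 2 → (empty)
LOAD 2  → 1
DUP     → 1 1
STORE 1 → 1
DUP     → 1 1
ADD     → 2
LOAD 0  → 2 -8
OVER    → 2 -8 2
ADD     → 2 -6
DIV     → 0
PUSH 8  → 0 8
POP     → 0
DUP     → 0 0
SWAP    → 0 0
PUSH 3  → 0 0 3
PUSH 4  → 0 0 3 4
ROT     → 0 3 4 0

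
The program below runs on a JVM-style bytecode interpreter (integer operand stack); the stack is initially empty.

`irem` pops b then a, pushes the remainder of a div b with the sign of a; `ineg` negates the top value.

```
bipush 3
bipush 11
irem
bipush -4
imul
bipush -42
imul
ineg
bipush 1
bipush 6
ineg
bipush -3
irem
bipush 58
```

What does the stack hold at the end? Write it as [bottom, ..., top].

bipush 3    3
bipush 11   3 11
irem        3
bipush -4   3 -4
imul        -12
bipush -42  -12 -42
imul        504
ineg        -504
bipush 1    -504 1
bipush 6    -504 1 6
ineg        -504 1 -6
bipush -3   -504 1 -6 -3
irem        -504 1 0
bipush 58   -504 1 0 58

[-504, 1, 0, 58]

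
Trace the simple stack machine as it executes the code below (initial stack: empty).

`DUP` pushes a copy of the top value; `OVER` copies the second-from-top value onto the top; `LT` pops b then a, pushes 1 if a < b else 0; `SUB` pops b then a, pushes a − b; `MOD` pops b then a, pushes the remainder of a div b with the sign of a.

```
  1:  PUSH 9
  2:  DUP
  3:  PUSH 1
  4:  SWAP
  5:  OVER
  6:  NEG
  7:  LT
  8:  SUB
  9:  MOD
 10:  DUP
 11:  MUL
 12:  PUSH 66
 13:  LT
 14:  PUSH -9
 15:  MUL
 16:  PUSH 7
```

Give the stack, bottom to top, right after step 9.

PUSH 9 → 9
DUP    → 9 9
PUSH 1 → 9 9 1
SWAP   → 9 1 9
OVER   → 9 1 9 1
NEG    → 9 1 9 -1
LT     → 9 1 0
SUB    → 9 1
MOD    → 0

[0]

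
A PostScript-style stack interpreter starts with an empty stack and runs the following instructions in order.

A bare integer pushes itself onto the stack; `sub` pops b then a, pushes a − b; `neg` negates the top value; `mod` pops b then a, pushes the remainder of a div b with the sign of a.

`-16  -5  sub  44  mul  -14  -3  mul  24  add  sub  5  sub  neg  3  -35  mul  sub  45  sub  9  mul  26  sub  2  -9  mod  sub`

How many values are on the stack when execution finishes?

-16 : -16
-5  : -16 -5
sub : -11
44  : -11 44
mul : -484
-14 : -484 -14
-3  : -484 -14 -3
mul : -484 42
24  : -484 42 24
add : -484 66
sub : -550
5   : -550 5
sub : -555
neg : 555
3   : 555 3
-35 : 555 3 -35
mul : 555 -105
sub : 660
45  : 660 45
sub : 615
9   : 615 9
mul : 5535
26  : 5535 26
sub : 5509
2   : 5509 2
-9  : 5509 2 -9
mod : 5509 2
sub : 5507

1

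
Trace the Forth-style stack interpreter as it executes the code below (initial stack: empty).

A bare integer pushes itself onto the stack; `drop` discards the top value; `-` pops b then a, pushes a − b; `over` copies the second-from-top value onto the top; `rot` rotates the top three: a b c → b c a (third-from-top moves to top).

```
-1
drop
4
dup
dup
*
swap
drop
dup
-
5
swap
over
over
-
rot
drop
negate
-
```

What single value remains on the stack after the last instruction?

-1     -> -1
drop   -> (empty)
4      -> 4
dup    -> 4 4
dup    -> 4 4 4
*      -> 4 16
swap   -> 16 4
drop   -> 16
dup    -> 16 16
-      -> 0
5      -> 0 5
swap   -> 5 0
over   -> 5 0 5
over   -> 5 0 5 0
-      -> 5 0 5
rot    -> 0 5 5
drop   -> 0 5
negate -> 0 -5
-      -> 5

5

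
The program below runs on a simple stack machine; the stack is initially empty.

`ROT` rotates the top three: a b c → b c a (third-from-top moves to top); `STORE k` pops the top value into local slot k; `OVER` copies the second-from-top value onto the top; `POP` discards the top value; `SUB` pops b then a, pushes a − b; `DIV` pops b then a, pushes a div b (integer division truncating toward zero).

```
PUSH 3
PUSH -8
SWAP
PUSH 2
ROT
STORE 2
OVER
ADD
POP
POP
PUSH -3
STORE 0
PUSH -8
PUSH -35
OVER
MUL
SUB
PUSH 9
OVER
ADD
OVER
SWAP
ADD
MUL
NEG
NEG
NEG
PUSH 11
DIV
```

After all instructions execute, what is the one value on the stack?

-14845

PUSH 3   → [3]
PUSH -8  → [3, -8]
SWAP     → [-8, 3]
PUSH 2   → [-8, 3, 2]
ROT      → [3, 2, -8]
STORE 2  → [3, 2]
OVER     → [3, 2, 3]
ADD      → [3, 5]
POP      → [3]
POP      → []
PUSH -3  → [-3]
STORE 0  → []
PUSH -8  → [-8]
PUSH -35 → [-8, -35]
OVER     → [-8, -35, -8]
MUL      → [-8, 280]
SUB      → [-288]
PUSH 9   → [-288, 9]
OVER     → [-288, 9, -288]
ADD      → [-288, -279]
OVER     → [-288, -279, -288]
SWAP     → [-288, -288, -279]
ADD      → [-288, -567]
MUL      → [163296]
NEG      → [-163296]
NEG      → [163296]
NEG      → [-163296]
PUSH 11  → [-163296, 11]
DIV      → [-14845]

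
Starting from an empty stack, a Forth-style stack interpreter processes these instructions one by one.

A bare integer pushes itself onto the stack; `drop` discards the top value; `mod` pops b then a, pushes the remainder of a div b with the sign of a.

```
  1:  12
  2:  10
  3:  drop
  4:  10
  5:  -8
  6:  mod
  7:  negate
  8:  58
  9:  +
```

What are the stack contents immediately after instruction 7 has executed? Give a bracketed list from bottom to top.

[12, -2]

12      [12]
10      [12, 10]
drop    [12]
10      [12, 10]
-8      [12, 10, -8]
mod     [12, 2]
negate  [12, -2]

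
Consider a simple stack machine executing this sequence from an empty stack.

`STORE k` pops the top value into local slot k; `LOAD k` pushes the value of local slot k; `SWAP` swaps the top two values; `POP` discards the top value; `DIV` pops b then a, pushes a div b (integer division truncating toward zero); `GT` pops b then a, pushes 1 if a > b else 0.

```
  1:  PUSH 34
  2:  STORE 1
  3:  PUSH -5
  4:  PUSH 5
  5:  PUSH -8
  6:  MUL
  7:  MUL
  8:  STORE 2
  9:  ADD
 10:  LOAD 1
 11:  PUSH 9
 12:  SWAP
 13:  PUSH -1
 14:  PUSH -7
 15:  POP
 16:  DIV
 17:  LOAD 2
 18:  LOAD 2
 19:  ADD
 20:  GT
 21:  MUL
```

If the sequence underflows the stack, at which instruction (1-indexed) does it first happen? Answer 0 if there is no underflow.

PUSH 34 -> [34]
STORE 1 -> []
PUSH -5 -> [-5]
PUSH 5  -> [-5, 5]
PUSH -8 -> [-5, 5, -8]
MUL     -> [-5, -40]
MUL     -> [200]
STORE 2 -> []
ADD  — needs 2 operands, stack has 0 → underflow

9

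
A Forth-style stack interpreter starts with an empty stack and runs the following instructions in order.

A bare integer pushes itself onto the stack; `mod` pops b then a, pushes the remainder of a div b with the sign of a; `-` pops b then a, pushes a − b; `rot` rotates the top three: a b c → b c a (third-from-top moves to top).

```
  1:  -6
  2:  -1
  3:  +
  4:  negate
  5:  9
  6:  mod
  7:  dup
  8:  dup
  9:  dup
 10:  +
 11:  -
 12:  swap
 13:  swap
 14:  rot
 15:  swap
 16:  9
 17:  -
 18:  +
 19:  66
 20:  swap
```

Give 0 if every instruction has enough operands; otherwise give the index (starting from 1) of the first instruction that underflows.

14

-6     -> [-6]
-1     -> [-6, -1]
+      -> [-7]
negate -> [7]
9      -> [7, 9]
mod    -> [7]
dup    -> [7, 7]
dup    -> [7, 7, 7]
dup    -> [7, 7, 7, 7]
+      -> [7, 7, 14]
-      -> [7, -7]
swap   -> [-7, 7]
swap   -> [7, -7]
rot  — needs 3 operands, stack has 2 → underflow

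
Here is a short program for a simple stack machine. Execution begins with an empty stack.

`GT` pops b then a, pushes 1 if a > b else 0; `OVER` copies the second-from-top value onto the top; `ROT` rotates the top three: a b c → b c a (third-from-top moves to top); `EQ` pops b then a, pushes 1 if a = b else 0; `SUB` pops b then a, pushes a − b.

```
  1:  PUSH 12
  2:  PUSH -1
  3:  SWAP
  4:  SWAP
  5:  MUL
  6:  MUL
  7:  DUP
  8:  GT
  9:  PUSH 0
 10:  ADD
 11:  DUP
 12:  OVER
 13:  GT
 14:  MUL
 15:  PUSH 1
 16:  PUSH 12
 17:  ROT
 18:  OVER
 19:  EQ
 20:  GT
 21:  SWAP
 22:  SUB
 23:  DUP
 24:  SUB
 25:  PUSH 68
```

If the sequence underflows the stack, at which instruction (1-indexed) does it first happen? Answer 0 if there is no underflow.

PUSH 12 → 12
PUSH -1 → 12 -1
SWAP    → -1 12
SWAP    → 12 -1
MUL     → -12
MUL  — needs 2 operands, stack has 1 → underflow

6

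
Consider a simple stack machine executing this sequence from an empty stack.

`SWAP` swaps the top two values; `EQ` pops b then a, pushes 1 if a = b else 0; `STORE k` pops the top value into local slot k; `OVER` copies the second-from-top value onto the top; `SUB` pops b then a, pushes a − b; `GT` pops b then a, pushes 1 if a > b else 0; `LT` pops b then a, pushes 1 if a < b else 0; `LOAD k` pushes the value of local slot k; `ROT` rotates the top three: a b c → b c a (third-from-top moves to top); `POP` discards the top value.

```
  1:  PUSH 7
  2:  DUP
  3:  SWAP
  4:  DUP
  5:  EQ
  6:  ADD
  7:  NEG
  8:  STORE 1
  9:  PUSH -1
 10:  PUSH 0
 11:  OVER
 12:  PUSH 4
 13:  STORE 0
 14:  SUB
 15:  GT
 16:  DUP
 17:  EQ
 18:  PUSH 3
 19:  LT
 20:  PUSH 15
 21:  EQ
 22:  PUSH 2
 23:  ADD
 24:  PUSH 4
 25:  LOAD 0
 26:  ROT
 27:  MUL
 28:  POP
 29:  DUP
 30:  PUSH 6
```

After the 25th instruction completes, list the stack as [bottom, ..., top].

PUSH 7  → 7
DUP     → 7 7
SWAP    → 7 7
DUP     → 7 7 7
EQ      → 7 1
ADD     → 8
NEG     → -8
STORE 1 → (empty)
PUSH -1 → -1
PUSH 0  → -1 0
OVER    → -1 0 -1
PUSH 4  → -1 0 -1 4
STORE 0 → -1 0 -1
SUB     → -1 1
GT      → 0
DUP     → 0 0
EQ      → 1
PUSH 3  → 1 3
LT      → 1
PUSH 15 → 1 15
EQ      → 0
PUSH 2  → 0 2
ADD     → 2
PUSH 4  → 2 4
LOAD 0  → 2 4 4

[2, 4, 4]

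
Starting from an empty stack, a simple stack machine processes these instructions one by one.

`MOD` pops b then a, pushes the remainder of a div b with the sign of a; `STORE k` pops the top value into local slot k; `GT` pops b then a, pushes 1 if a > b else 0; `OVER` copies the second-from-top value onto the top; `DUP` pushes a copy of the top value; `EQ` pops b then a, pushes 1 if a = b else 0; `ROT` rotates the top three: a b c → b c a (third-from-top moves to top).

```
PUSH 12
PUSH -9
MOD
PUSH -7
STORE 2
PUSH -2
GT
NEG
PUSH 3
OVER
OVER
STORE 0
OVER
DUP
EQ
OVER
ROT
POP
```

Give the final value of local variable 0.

PUSH 12  12
PUSH -9  12 -9
MOD      3
PUSH -7  3 -7
STORE 2  3
PUSH -2  3 -2
GT       1
NEG      -1
PUSH 3   -1 3
OVER     -1 3 -1
OVER     -1 3 -1 3
STORE 0  -1 3 -1
OVER     -1 3 -1 3
DUP      -1 3 -1 3 3
EQ       -1 3 -1 1
OVER     -1 3 -1 1 -1
ROT      -1 3 1 -1 -1
POP      -1 3 1 -1

3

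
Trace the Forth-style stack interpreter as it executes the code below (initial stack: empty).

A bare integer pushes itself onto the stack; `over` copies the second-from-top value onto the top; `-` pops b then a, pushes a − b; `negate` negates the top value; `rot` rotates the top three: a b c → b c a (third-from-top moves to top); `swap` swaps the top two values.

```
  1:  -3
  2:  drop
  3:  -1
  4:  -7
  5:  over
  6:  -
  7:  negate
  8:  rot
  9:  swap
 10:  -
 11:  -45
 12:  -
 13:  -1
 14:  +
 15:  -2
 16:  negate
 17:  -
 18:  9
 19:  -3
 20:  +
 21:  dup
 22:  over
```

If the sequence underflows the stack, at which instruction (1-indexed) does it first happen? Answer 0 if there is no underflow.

-3     -> [-3]
drop   -> []
-1     -> [-1]
-7     -> [-1, -7]
over   -> [-1, -7, -1]
-      -> [-1, -6]
negate -> [-1, 6]
rot  — needs 3 operands, stack has 2 → underflow

8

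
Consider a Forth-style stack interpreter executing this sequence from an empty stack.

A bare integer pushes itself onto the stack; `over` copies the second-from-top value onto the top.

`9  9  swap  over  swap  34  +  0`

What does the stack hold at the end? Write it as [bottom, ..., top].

9     [9]
9     [9, 9]
swap  [9, 9]
over  [9, 9, 9]
swap  [9, 9, 9]
34    [9, 9, 9, 34]
+     [9, 9, 43]
0     [9, 9, 43, 0]

[9, 9, 43, 0]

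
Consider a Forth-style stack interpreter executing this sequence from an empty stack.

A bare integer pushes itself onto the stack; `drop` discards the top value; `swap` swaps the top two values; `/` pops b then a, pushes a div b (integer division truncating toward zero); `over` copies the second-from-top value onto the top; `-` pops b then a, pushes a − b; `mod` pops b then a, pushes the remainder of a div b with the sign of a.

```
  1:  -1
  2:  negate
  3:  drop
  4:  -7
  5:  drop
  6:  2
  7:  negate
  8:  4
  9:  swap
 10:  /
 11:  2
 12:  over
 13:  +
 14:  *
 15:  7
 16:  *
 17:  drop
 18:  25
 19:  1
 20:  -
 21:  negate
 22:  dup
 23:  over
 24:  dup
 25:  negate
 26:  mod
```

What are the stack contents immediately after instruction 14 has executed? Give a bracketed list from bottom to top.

[0]

-1     -> -1
negate -> 1
drop   -> (empty)
-7     -> -7
drop   -> (empty)
2      -> 2
negate -> -2
4      -> -2 4
swap   -> 4 -2
/      -> -2
2      -> -2 2
over   -> -2 2 -2
+      -> -2 0
*      -> 0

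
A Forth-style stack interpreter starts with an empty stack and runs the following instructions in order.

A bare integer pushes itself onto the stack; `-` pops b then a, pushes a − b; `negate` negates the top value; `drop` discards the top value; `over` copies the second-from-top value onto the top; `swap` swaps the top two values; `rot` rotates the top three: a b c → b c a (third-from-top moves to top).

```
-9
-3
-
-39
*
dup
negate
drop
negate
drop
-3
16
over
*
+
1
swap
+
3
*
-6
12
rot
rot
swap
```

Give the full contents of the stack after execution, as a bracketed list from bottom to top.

-9     -> [-9]
-3     -> [-9, -3]
-      -> [-6]
-39    -> [-6, -39]
*      -> [234]
dup    -> [234, 234]
negate -> [234, -234]
drop   -> [234]
negate -> [-234]
drop   -> []
-3     -> [-3]
16     -> [-3, 16]
over   -> [-3, 16, -3]
*      -> [-3, -48]
+      -> [-51]
1      -> [-51, 1]
swap   -> [1, -51]
+      -> [-50]
3      -> [-50, 3]
*      -> [-150]
-6     -> [-150, -6]
12     -> [-150, -6, 12]
rot    -> [-6, 12, -150]
rot    -> [12, -150, -6]
swap   -> [12, -6, -150]

[12, -6, -150]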